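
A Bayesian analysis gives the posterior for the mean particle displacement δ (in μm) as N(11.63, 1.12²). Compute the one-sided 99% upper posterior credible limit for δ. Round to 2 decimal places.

Need U with P(δ ≤ U) = 0.99: U = 11.63 + z_{0.01}·1.12.
z = 2.326; U = 11.63 + 2.326 × 1.12 = 14.24.

14.24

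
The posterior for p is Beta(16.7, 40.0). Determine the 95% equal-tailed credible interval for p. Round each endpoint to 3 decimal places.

Posterior: Beta(16.7, 40.0).
Equal-tailed 95% interval: the 0.025 and 0.975 quantiles of Beta(16.7, 40.0).
Posterior mean ≈ 0.295, SD ≈ 0.060; a Normal approximation gives roughly [0.177, 0.412].
Exact: F⁻¹(0.025) = 0.184; F⁻¹(0.975) = 0.418.

[0.184, 0.418]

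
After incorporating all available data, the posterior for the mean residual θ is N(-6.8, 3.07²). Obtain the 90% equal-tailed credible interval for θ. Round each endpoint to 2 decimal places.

[-11.85, -1.75]

The posterior is symmetric, so the 90% equal-tailed interval is θ = -6.8 ± z·3.07 with z = 1.645.
Half-width: 1.645 × 3.07 = 5.05.
-6.8 − 5.05 = -11.85; -6.8 + 5.05 = -1.75.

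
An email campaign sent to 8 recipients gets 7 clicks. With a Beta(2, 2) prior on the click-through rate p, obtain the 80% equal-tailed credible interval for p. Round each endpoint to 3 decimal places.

Posterior: Beta(2+7, 2+1) = Beta(9, 3).
Equal-tailed 80% interval: the 0.1 and 0.9 quantiles of Beta(9, 3).
Posterior mean ≈ 0.750, SD ≈ 0.120; a Normal approximation gives roughly [0.596, 0.904].
Exact: F⁻¹(0.1) = 0.585; F⁻¹(0.9) = 0.895.

[0.585, 0.895]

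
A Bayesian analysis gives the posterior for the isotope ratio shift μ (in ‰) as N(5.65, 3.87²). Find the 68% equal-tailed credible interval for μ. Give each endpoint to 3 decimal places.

[1.801, 9.499]

The posterior is symmetric, so the 68% equal-tailed interval is μ = 5.65 ± z·3.87 with z = 0.994.
Half-width: 0.994 × 3.87 = 3.849.
5.65 − 3.849 = 1.801; 5.65 + 3.849 = 9.499.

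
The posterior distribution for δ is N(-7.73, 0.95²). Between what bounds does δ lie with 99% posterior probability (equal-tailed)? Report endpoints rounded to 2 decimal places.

[-10.18, -5.28]

The posterior is symmetric, so the 99% equal-tailed interval is δ = -7.73 ± z·0.95 with z = 2.576.
Half-width: 2.576 × 0.95 = 2.45.
-7.73 − 2.45 = -10.18; -7.73 + 2.45 = -5.28.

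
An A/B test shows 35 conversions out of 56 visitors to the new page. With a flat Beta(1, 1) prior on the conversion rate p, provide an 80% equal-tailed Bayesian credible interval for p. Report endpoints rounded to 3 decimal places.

[0.538, 0.701]

Posterior: Beta(1+35, 1+21) = Beta(36, 22).
Equal-tailed 80% interval: the 0.1 and 0.9 quantiles of Beta(36, 22).
Posterior mean ≈ 0.621, SD ≈ 0.063; a Normal approximation gives roughly [0.540, 0.702].
Exact: F⁻¹(0.1) = 0.538; F⁻¹(0.9) = 0.701.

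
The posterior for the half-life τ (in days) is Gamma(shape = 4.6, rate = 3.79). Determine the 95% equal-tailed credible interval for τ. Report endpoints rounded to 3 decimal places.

Posterior: Gamma(shape 4.6, rate 3.79).
Equal-tailed 95% interval: Gamma(4.6, 3.79) quantiles at 0.025 and 0.975.
Posterior mean ≈ 1.214, SD ≈ 0.566; a Normal approximation gives roughly [0.105, 2.323].
Exact: lower = 0.370; upper = 2.548.

[0.370, 2.548]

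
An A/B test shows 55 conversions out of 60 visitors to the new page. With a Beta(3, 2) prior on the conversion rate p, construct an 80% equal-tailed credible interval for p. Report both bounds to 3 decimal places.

Posterior: Beta(3+55, 2+5) = Beta(58, 7).
Equal-tailed 80% interval: the 0.1 and 0.9 quantiles of Beta(58, 7).
Posterior mean ≈ 0.892, SD ≈ 0.038; a Normal approximation gives roughly [0.843, 0.941].
Exact: F⁻¹(0.1) = 0.841; F⁻¹(0.9) = 0.938.

[0.841, 0.938]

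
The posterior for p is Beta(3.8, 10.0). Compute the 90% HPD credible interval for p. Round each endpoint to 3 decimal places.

The posterior is unimodal and skewed, so the HPD interval has equal density at both endpoints and is the shortest 90% interval.
Solving f(0.085) = f(0.457) with F(0.457) − F(0.085) = 0.90 gives [0.085, 0.457].
For comparison, the equal-tailed interval is [0.105, 0.484]; the HPD is narrower and shifted toward the mode.

[0.085, 0.457]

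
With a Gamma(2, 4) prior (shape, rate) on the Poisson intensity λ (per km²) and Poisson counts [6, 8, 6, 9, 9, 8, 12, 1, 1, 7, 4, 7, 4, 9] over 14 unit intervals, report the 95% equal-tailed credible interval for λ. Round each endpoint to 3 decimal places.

Posterior: Gamma(2+91, 4+14) = Gamma(93, 18) (shape, rate).
Equal-tailed 95% interval: Gamma(93, 18) quantiles at 0.025 and 0.975.
Posterior mean ≈ 5.167, SD ≈ 0.536; a Normal approximation gives roughly [4.117, 6.217].
Exact: lower = 4.170; upper = 6.268.

[4.170, 6.268]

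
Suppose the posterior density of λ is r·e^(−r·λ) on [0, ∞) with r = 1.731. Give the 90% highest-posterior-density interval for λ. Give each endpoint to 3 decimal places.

[0.000, 1.330]

The exponential density is strictly decreasing on [0, ∞), so the HPD interval is anchored at 0: [0, q] with P(λ ≤ q) = 0.90.
q = −ln(1 − 0.90) / 1.731 = 2.3026 / 1.731 = 1.330.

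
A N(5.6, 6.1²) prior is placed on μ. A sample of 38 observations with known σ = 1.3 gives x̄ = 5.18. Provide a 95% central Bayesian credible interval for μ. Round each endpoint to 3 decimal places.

Posterior precision = 1/6.1² + 38/1.3² = 0.0269 + 22.4852 = 22.5121, so posterior SD = 0.2108.
Posterior mean = (5.6/6.1² + 38·5.18/1.3²) / 22.5121 = 5.1805.
Interval: 5.1805 ± 1.960 × 0.2108 → [4.767, 5.594].

[4.767, 5.594]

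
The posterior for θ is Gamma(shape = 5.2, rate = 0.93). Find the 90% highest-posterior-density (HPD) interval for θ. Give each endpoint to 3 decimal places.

The posterior is unimodal and skewed, so the HPD interval has equal density at both endpoints and is the shortest 90% interval.
Solving f(1.752) = f(9.282) with F(9.282) − F(1.752) = 0.90 gives [1.752, 9.282].
For comparison, the equal-tailed interval is [2.254, 10.138]; the HPD is narrower and shifted toward the mode.

[1.752, 9.282]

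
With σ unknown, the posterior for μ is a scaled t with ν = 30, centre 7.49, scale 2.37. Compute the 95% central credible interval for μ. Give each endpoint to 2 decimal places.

The t_30 distribution is symmetric; the 95% interval is 7.49 ± t·2.37 with t_{0.975,30} = 2.042.
Half-width: 2.042 × 2.37 = 4.84.
7.49 − 4.84 = 2.65; 7.49 + 4.84 = 12.33.

[2.65, 12.33]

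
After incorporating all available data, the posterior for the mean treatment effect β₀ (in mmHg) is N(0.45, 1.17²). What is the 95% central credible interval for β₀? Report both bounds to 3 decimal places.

[-1.843, 2.743]

The posterior is symmetric, so the 95% equal-tailed interval is β₀ = 0.45 ± z·1.17 with z = 1.960.
Half-width: 1.960 × 1.17 = 2.293.
0.45 − 2.293 = -1.843; 0.45 + 2.293 = 2.743.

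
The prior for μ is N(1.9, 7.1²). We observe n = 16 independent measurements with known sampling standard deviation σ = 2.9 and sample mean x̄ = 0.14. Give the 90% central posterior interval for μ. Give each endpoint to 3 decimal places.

Posterior precision = 1/7.1² + 16/2.9² = 0.0198 + 1.9025 = 1.9223, so posterior SD = 0.7212.
Posterior mean = (1.9/7.1² + 16·0.14/2.9²) / 1.9223 = 0.1582.
Interval: 0.1582 ± 1.645 × 0.7212 → [-1.028, 1.345].

[-1.028, 1.345]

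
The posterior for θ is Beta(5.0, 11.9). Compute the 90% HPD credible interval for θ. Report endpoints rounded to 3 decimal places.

The posterior is unimodal and skewed, so the HPD interval has equal density at both endpoints and is the shortest 90% interval.
Solving f(0.118) = f(0.468) with F(0.468) − F(0.118) = 0.90 gives [0.118, 0.468].
For comparison, the equal-tailed interval is [0.133, 0.487]; the HPD is narrower and shifted toward the mode.

[0.118, 0.468]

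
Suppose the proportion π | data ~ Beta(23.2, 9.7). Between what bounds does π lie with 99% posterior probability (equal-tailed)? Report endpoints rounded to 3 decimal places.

[0.486, 0.879]

Posterior: Beta(23.2, 9.7).
Equal-tailed 99% interval: the 0.005 and 0.995 quantiles of Beta(23.2, 9.7).
Posterior mean ≈ 0.705, SD ≈ 0.078; a Normal approximation gives roughly [0.503, 0.907].
Exact: F⁻¹(0.005) = 0.486; F⁻¹(0.995) = 0.879.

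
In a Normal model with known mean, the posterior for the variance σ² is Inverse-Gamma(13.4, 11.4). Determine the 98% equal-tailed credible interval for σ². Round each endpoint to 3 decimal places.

[0.488, 1.789]

Inverse-Gamma(13.4, 11.4) quantiles: F⁻¹(0.01) and F⁻¹(0.99).
Equivalently, 1/σ² ~ Gamma(13.4, rate = 11.4); invert its 0.99 and 0.01 quantiles.
Posterior mean ≈ 0.919, SD ≈ 0.272; a Normal approximation gives roughly [0.286, 1.553].
Exact: lower = 0.488; upper = 1.789.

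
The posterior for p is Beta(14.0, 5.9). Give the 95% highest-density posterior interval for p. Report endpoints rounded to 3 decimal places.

[0.507, 0.889]

The posterior is unimodal and skewed, so the HPD interval has equal density at both endpoints and is the shortest 95% interval.
Solving f(0.507) = f(0.889) with F(0.889) − F(0.507) = 0.95 gives [0.507, 0.889].
For comparison, the equal-tailed interval is [0.491, 0.877]; the HPD is narrower and shifted toward the mode.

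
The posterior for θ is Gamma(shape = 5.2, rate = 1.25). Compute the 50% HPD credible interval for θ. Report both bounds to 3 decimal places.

The posterior is unimodal and skewed, so the HPD interval has equal density at both endpoints and is the shortest 50% interval.
Solving f(2.355) = f(4.617) with F(4.617) − F(2.355) = 0.50 gives [2.355, 4.617].
For comparison, the equal-tailed interval is [2.830, 5.204]; the HPD is narrower and shifted toward the mode.

[2.355, 4.617]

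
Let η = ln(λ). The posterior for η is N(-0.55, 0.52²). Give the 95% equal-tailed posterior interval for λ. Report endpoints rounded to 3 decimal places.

On the log scale the 95% interval is -0.55 ± 1.960 × 0.52 = [-1.5692, 0.4692].
Exponentiate: [e^-1.5692, e^0.4692] = [0.208, 1.599].

[0.208, 1.599]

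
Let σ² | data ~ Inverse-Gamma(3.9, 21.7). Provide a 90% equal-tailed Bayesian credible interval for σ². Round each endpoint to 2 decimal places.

Inverse-Gamma(3.9, 21.7) quantiles: F⁻¹(0.05) and F⁻¹(0.95).
Equivalently, 1/σ² ~ Gamma(3.9, rate = 21.7); invert its 0.95 and 0.05 quantiles.
Posterior mean ≈ 7.48, SD ≈ 5.43; a Normal approximation gives roughly [-1.45, 16.41].
Exact: lower = 2.85; upper = 16.58.

[2.85, 16.58]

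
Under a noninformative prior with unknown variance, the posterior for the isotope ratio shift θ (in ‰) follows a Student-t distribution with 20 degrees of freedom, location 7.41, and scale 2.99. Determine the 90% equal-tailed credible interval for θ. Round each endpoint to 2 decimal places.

[2.25, 12.57]

The t_20 distribution is symmetric; the 90% interval is 7.41 ± t·2.99 with t_{0.95,20} = 1.725.
Half-width: 1.725 × 2.99 = 5.16.
7.41 − 5.16 = 2.25; 7.41 + 5.16 = 12.57.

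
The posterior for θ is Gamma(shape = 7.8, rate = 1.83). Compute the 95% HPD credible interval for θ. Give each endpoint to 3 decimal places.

[1.556, 7.300]

The posterior is unimodal and skewed, so the HPD interval has equal density at both endpoints and is the shortest 95% interval.
Solving f(1.556) = f(7.300) with F(7.300) − F(1.556) = 0.95 gives [1.556, 7.300].
For comparison, the equal-tailed interval is [1.816, 7.733]; the HPD is narrower and shifted toward the mode.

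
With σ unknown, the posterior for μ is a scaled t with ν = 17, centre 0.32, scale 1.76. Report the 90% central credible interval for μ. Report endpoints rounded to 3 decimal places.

The t_17 distribution is symmetric; the 90% interval is 0.32 ± t·1.76 with t_{0.95,17} = 1.740.
Half-width: 1.740 × 1.76 = 3.062.
0.32 − 3.062 = -2.742; 0.32 + 3.062 = 3.382.

[-2.742, 3.382]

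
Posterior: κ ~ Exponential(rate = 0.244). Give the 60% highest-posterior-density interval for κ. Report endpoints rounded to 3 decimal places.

The exponential density is strictly decreasing on [0, ∞), so the HPD interval is anchored at 0: [0, q] with P(κ ≤ q) = 0.60.
q = −ln(1 − 0.60) / 0.244 = 0.9163 / 0.244 = 3.755.

[0.000, 3.755]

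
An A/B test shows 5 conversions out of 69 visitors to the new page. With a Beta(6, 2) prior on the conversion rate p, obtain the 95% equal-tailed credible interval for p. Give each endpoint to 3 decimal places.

[0.075, 0.229]

Posterior: Beta(6+5, 2+64) = Beta(11, 66).
Equal-tailed 95% interval: the 0.025 and 0.975 quantiles of Beta(11, 66).
Posterior mean ≈ 0.143, SD ≈ 0.040; a Normal approximation gives roughly [0.065, 0.221].
Exact: F⁻¹(0.025) = 0.075; F⁻¹(0.975) = 0.229.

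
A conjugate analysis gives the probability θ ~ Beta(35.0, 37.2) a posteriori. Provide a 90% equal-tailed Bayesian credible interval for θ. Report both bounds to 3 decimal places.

[0.389, 0.581]

Posterior: Beta(35.0, 37.2).
Equal-tailed 90% interval: the 0.05 and 0.95 quantiles of Beta(35.0, 37.2).
Posterior mean ≈ 0.485, SD ≈ 0.058; a Normal approximation gives roughly [0.389, 0.581].
Exact: F⁻¹(0.05) = 0.389; F⁻¹(0.95) = 0.581.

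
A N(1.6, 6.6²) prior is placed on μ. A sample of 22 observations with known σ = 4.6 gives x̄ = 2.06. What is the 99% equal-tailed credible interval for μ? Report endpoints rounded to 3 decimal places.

[-0.449, 4.549]

Posterior precision = 1/6.6² + 22/4.6² = 0.0230 + 1.0397 = 1.0627, so posterior SD = 0.9701.
Posterior mean = (1.6/6.6² + 22·2.06/4.6²) / 1.0627 = 2.0501.
Interval: 2.0501 ± 2.576 × 0.9701 → [-0.449, 4.549].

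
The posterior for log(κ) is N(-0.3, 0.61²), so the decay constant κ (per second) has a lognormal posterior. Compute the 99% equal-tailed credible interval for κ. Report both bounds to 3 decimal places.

[0.154, 3.565]

On the log scale the 99% interval is -0.3 ± 2.576 × 0.61 = [-1.8713, 1.2713].
Exponentiate: [e^-1.8713, e^1.2713] = [0.154, 3.565].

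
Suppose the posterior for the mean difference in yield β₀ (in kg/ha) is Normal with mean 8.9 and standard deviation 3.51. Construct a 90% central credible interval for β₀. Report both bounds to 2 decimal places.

The posterior is symmetric, so the 90% equal-tailed interval is β₀ = 8.9 ± z·3.51 with z = 1.645.
Half-width: 1.645 × 3.51 = 5.77.
8.9 − 5.77 = 3.13; 8.9 + 5.77 = 14.67.

[3.13, 14.67]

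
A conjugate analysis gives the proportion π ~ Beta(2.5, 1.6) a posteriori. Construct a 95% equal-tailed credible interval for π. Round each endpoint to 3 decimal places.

Posterior: Beta(2.5, 1.6).
Equal-tailed 95% interval: the 0.025 and 0.975 quantiles of Beta(2.5, 1.6).
Posterior mean ≈ 0.610, SD ≈ 0.216; a Normal approximation gives roughly [0.186, 1.033].
Exact: F⁻¹(0.025) = 0.169; F⁻¹(0.975) = 0.954.

[0.169, 0.954]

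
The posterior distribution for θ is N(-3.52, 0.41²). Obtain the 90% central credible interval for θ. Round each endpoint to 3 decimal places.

The posterior is symmetric, so the 90% equal-tailed interval is θ = -3.52 ± z·0.41 with z = 1.645.
Half-width: 1.645 × 0.41 = 0.674.
-3.52 − 0.674 = -4.194; -3.52 + 0.674 = -2.846.

[-4.194, -2.846]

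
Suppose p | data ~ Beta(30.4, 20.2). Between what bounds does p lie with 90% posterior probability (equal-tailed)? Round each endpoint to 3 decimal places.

[0.486, 0.711]

Posterior: Beta(30.4, 20.2).
Equal-tailed 90% interval: the 0.05 and 0.95 quantiles of Beta(30.4, 20.2).
Posterior mean ≈ 0.601, SD ≈ 0.068; a Normal approximation gives roughly [0.489, 0.713].
Exact: F⁻¹(0.05) = 0.486; F⁻¹(0.95) = 0.711.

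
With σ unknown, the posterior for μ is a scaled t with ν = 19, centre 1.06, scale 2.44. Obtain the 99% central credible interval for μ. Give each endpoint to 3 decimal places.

[-5.921, 8.041]

The t_19 distribution is symmetric; the 99% interval is 1.06 ± t·2.44 with t_{0.995,19} = 2.861.
Half-width: 2.861 × 2.44 = 6.981.
1.06 − 6.981 = -5.921; 1.06 + 6.981 = 8.041.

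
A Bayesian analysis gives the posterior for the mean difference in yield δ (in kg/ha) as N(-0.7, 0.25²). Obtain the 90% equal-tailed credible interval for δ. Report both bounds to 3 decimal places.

[-1.111, -0.289]

The posterior is symmetric, so the 90% equal-tailed interval is δ = -0.7 ± z·0.25 with z = 1.645.
Half-width: 1.645 × 0.25 = 0.411.
-0.7 − 0.411 = -1.111; -0.7 + 0.411 = -0.289.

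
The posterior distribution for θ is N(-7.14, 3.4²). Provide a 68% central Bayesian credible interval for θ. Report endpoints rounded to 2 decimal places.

[-10.52, -3.76]

The posterior is symmetric, so the 68% equal-tailed interval is θ = -7.14 ± z·3.4 with z = 0.994.
Half-width: 0.994 × 3.4 = 3.38.
-7.14 − 3.38 = -10.52; -7.14 + 3.38 = -3.76.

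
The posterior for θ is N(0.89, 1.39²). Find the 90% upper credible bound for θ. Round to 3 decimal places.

2.671

Need U with P(θ ≤ U) = 0.90: U = 0.89 + z_{0.1}·1.39.
z = 1.282; U = 0.89 + 1.282 × 1.39 = 2.671.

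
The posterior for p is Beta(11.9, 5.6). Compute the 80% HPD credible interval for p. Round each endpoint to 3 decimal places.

The posterior is unimodal and skewed, so the HPD interval has equal density at both endpoints and is the shortest 80% interval.
Solving f(0.551) = f(0.830) with F(0.830) − F(0.551) = 0.80 gives [0.551, 0.830].
For comparison, the equal-tailed interval is [0.534, 0.816]; the HPD is narrower and shifted toward the mode.

[0.551, 0.830]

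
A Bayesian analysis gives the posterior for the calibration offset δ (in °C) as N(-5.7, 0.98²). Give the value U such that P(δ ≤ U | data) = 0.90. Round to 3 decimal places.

-4.444

Need U with P(δ ≤ U) = 0.90: U = -5.7 + z_{0.1}·0.98.
z = 1.282; U = -5.7 + 1.282 × 0.98 = -4.444.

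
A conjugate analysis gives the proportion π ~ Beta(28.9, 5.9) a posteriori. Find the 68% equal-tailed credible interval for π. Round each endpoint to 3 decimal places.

[0.768, 0.893]

Posterior: Beta(28.9, 5.9).
Equal-tailed 68% interval: the 0.16 and 0.84 quantiles of Beta(28.9, 5.9).
Posterior mean ≈ 0.830, SD ≈ 0.063; a Normal approximation gives roughly [0.768, 0.893].
Exact: F⁻¹(0.16) = 0.768; F⁻¹(0.84) = 0.893.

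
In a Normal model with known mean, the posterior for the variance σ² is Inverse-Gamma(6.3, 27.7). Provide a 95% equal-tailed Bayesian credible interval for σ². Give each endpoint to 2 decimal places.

Inverse-Gamma(6.3, 27.7) quantiles: F⁻¹(0.025) and F⁻¹(0.975).
Equivalently, 1/σ² ~ Gamma(6.3, rate = 27.7); invert its 0.975 and 0.025 quantiles.
Posterior mean ≈ 5.23, SD ≈ 2.52; a Normal approximation gives roughly [0.29, 10.17].
Exact: lower = 2.29; upper = 11.63.

[2.29, 11.63]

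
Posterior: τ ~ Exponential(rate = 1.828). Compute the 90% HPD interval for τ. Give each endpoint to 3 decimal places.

[0.000, 1.260]

The exponential density is strictly decreasing on [0, ∞), so the HPD interval is anchored at 0: [0, q] with P(τ ≤ q) = 0.90.
q = −ln(1 − 0.90) / 1.828 = 2.3026 / 1.828 = 1.260.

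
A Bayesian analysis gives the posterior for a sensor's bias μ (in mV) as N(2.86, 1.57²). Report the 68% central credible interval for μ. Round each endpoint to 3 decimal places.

The posterior is symmetric, so the 68% equal-tailed interval is μ = 2.86 ± z·1.57 with z = 0.994.
Half-width: 0.994 × 1.57 = 1.561.
2.86 − 1.561 = 1.299; 2.86 + 1.561 = 4.421.

[1.299, 4.421]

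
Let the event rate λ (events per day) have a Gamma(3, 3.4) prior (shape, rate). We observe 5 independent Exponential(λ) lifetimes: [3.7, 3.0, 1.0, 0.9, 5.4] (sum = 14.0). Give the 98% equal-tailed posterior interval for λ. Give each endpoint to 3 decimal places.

[0.167, 0.920]

Posterior: Gamma(3+5, 3.4+14.0) = Gamma(8, 17.4) (shape, rate).
Equal-tailed 98% interval: Gamma(8, 17.4) quantiles at 0.01 and 0.99.
Posterior mean ≈ 0.460, SD ≈ 0.163; a Normal approximation gives roughly [0.082, 0.838].
Exact: lower = 0.167; upper = 0.920.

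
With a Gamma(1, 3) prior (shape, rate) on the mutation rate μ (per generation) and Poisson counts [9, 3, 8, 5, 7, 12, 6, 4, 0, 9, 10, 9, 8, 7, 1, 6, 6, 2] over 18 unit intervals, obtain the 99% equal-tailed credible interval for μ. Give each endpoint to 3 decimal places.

[4.167, 6.774]

Posterior: Gamma(1+112, 3+18) = Gamma(113, 21) (shape, rate).
Equal-tailed 99% interval: Gamma(113, 21) quantiles at 0.005 and 0.995.
Posterior mean ≈ 5.381, SD ≈ 0.506; a Normal approximation gives roughly [4.077, 6.685].
Exact: lower = 4.167; upper = 6.774.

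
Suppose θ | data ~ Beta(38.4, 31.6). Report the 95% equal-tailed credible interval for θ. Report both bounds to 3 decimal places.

[0.432, 0.663]

Posterior: Beta(38.4, 31.6).
Equal-tailed 95% interval: the 0.025 and 0.975 quantiles of Beta(38.4, 31.6).
Posterior mean ≈ 0.549, SD ≈ 0.059; a Normal approximation gives roughly [0.433, 0.664].
Exact: F⁻¹(0.025) = 0.432; F⁻¹(0.975) = 0.663.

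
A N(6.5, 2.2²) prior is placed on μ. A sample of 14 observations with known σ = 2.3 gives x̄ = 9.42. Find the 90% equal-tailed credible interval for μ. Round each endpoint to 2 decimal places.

Posterior precision = 1/2.2² + 14/2.3² = 0.2066 + 2.6465 = 2.8531, so posterior SD = 0.5920.
Posterior mean = (6.5/2.2² + 14·9.42/2.3²) / 2.8531 = 9.2085.
Interval: 9.2085 ± 1.645 × 0.5920 → [8.23, 10.18].

[8.23, 10.18]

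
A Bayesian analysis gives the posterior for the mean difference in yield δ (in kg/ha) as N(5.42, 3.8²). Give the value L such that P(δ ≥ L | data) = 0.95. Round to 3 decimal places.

Need L with P(δ ≥ L) = 0.95: L = 5.42 − z_{0.05}·3.8.
z = 1.645; L = 5.42 − 1.645 × 3.8 = -0.830.

-0.830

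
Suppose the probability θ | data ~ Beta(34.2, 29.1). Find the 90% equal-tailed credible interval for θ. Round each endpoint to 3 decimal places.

Posterior: Beta(34.2, 29.1).
Equal-tailed 90% interval: the 0.05 and 0.95 quantiles of Beta(34.2, 29.1).
Posterior mean ≈ 0.540, SD ≈ 0.062; a Normal approximation gives roughly [0.438, 0.643].
Exact: F⁻¹(0.05) = 0.437; F⁻¹(0.95) = 0.642.

[0.437, 0.642]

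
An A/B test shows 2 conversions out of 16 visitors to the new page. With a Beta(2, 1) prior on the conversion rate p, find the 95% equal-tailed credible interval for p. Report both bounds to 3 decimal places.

[0.064, 0.414]

Posterior: Beta(2+2, 1+14) = Beta(4, 15).
Equal-tailed 95% interval: the 0.025 and 0.975 quantiles of Beta(4, 15).
Posterior mean ≈ 0.211, SD ≈ 0.091; a Normal approximation gives roughly [0.032, 0.389].
Exact: F⁻¹(0.025) = 0.064; F⁻¹(0.975) = 0.414.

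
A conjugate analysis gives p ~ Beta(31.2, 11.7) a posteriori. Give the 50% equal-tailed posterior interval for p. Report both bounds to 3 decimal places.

Posterior: Beta(31.2, 11.7).
Equal-tailed 50% interval: the 0.25 and 0.75 quantiles of Beta(31.2, 11.7).
Posterior mean ≈ 0.727, SD ≈ 0.067; a Normal approximation gives roughly [0.682, 0.773].
Exact: F⁻¹(0.25) = 0.683; F⁻¹(0.75) = 0.775.

[0.683, 0.775]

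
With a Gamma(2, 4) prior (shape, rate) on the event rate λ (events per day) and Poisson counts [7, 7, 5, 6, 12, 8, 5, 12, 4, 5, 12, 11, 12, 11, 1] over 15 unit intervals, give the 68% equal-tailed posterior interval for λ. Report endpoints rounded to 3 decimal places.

Posterior: Gamma(2+118, 4+15) = Gamma(120, 19) (shape, rate).
Equal-tailed 68% interval: Gamma(120, 19) quantiles at 0.16 and 0.84.
Posterior mean ≈ 6.316, SD ≈ 0.577; a Normal approximation gives roughly [5.742, 6.889].
Exact: lower = 5.743; upper = 6.888.

[5.743, 6.888]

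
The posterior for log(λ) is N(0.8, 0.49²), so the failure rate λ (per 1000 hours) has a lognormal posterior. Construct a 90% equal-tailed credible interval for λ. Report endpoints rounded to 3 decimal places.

On the log scale the 90% interval is 0.8 ± 1.645 × 0.49 = [-0.0060, 1.6060].
Exponentiate: [e^-0.0060, e^1.6060] = [0.994, 4.983].

[0.994, 4.983]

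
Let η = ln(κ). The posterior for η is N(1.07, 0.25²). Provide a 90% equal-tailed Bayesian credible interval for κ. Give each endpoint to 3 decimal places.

On the log scale the 90% interval is 1.07 ± 1.645 × 0.25 = [0.6588, 1.4812].
Exponentiate: [e^0.6588, e^1.4812] = [1.932, 4.398].

[1.932, 4.398]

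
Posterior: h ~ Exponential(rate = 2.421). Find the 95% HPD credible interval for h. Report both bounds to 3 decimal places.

The exponential density is strictly decreasing on [0, ∞), so the HPD interval is anchored at 0: [0, q] with P(h ≤ q) = 0.95.
q = −ln(1 − 0.95) / 2.421 = 2.9957 / 2.421 = 1.237.

[0.000, 1.237]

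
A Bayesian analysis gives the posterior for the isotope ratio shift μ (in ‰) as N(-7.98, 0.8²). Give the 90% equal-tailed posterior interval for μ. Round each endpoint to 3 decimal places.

[-9.296, -6.664]

The posterior is symmetric, so the 90% equal-tailed interval is μ = -7.98 ± z·0.8 with z = 1.645.
Half-width: 1.645 × 0.8 = 1.316.
-7.98 − 1.316 = -9.296; -7.98 + 1.316 = -6.664.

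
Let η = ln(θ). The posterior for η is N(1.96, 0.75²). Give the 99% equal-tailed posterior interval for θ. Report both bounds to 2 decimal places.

[1.03, 49.00]

On the log scale the 99% interval is 1.96 ± 2.576 × 0.75 = [0.0281, 3.8919].
Exponentiate: [e^0.0281, e^3.8919] = [1.03, 49.00].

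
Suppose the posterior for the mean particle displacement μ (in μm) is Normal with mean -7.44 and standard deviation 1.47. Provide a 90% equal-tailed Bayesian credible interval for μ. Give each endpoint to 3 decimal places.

[-9.858, -5.022]

The posterior is symmetric, so the 90% equal-tailed interval is μ = -7.44 ± z·1.47 with z = 1.645.
Half-width: 1.645 × 1.47 = 2.418.
-7.44 − 2.418 = -9.858; -7.44 + 2.418 = -5.022.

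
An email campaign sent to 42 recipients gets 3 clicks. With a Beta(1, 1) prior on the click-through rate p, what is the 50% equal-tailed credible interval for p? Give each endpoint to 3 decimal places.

Posterior: Beta(1+3, 1+39) = Beta(4, 40).
Equal-tailed 50% interval: the 0.25 and 0.75 quantiles of Beta(4, 40).
Posterior mean ≈ 0.091, SD ≈ 0.043; a Normal approximation gives roughly [0.062, 0.120].
Exact: F⁻¹(0.25) = 0.059; F⁻¹(0.75) = 0.116.

[0.059, 0.116]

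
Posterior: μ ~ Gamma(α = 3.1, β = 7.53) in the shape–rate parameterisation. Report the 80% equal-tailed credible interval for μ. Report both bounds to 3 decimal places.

[0.155, 0.725]

Posterior: Gamma(shape 3.1, rate 7.53).
Equal-tailed 80% interval: Gamma(3.1, 7.53) quantiles at 0.1 and 0.9.
Posterior mean ≈ 0.412, SD ≈ 0.234; a Normal approximation gives roughly [0.112, 0.711].
Exact: lower = 0.155; upper = 0.725.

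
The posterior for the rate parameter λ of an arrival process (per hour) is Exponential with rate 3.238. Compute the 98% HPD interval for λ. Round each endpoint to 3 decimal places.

The exponential density is strictly decreasing on [0, ∞), so the HPD interval is anchored at 0: [0, q] with P(λ ≤ q) = 0.98.
q = −ln(1 − 0.98) / 3.238 = 3.9120 / 3.238 = 1.208.

[0.000, 1.208]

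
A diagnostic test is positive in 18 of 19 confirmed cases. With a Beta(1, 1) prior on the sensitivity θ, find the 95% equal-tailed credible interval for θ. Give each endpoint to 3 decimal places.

[0.751, 0.988]

Posterior: Beta(1+18, 1+1) = Beta(19, 2).
Equal-tailed 95% interval: the 0.025 and 0.975 quantiles of Beta(19, 2).
Posterior mean ≈ 0.905, SD ≈ 0.063; a Normal approximation gives roughly [0.782, 1.027].
Exact: F⁻¹(0.025) = 0.751; F⁻¹(0.975) = 0.988.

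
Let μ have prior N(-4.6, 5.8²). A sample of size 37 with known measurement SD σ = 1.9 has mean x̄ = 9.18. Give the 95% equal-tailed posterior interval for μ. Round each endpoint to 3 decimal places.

Posterior precision = 1/5.8² + 37/1.9² = 0.0297 + 10.2493 = 10.2790, so posterior SD = 0.3119.
Posterior mean = (-4.6/5.8² + 37·9.18/1.9²) / 10.2790 = 9.1401.
Interval: 9.1401 ± 1.960 × 0.3119 → [8.529, 9.751].

[8.529, 9.751]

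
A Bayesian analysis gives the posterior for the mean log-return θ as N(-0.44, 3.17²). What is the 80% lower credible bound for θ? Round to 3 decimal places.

-3.108

Need L with P(θ ≥ L) = 0.80: L = -0.44 − z_{0.2}·3.17.
z = 0.842; L = -0.44 − 0.842 × 3.17 = -3.108.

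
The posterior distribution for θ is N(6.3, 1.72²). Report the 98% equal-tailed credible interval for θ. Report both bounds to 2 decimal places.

[2.30, 10.30]

The posterior is symmetric, so the 98% equal-tailed interval is θ = 6.3 ± z·1.72 with z = 2.326.
Half-width: 2.326 × 1.72 = 4.00.
6.3 − 4.00 = 2.30; 6.3 + 4.00 = 10.30.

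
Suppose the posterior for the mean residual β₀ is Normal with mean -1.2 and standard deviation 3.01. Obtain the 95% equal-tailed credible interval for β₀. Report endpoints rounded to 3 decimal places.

[-7.099, 4.699]

The posterior is symmetric, so the 95% equal-tailed interval is β₀ = -1.2 ± z·3.01 with z = 1.960.
Half-width: 1.960 × 3.01 = 5.899.
-1.2 − 5.899 = -7.099; -1.2 + 5.899 = 4.699.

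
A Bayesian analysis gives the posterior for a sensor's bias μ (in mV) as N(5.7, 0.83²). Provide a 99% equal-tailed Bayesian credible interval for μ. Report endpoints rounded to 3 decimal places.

[3.562, 7.838]

The posterior is symmetric, so the 99% equal-tailed interval is μ = 5.7 ± z·0.83 with z = 2.576.
Half-width: 2.576 × 0.83 = 2.138.
5.7 − 2.138 = 3.562; 5.7 + 2.138 = 7.838.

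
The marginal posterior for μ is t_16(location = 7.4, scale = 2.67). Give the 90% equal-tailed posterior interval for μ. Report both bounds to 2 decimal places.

[2.74, 12.06]

The t_16 distribution is symmetric; the 90% interval is 7.4 ± t·2.67 with t_{0.95,16} = 1.746.
Half-width: 1.746 × 2.67 = 4.66.
7.4 − 4.66 = 2.74; 7.4 + 4.66 = 12.06.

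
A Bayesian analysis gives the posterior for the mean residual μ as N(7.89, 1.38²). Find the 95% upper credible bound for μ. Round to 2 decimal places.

Need U with P(μ ≤ U) = 0.95: U = 7.89 + z_{0.05}·1.38.
z = 1.645; U = 7.89 + 1.645 × 1.38 = 10.16.

10.16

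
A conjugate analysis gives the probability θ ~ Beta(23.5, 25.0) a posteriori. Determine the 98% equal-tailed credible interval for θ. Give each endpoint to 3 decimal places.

Posterior: Beta(23.5, 25.0).
Equal-tailed 98% interval: the 0.01 and 0.99 quantiles of Beta(23.5, 25.0).
Posterior mean ≈ 0.485, SD ≈ 0.071; a Normal approximation gives roughly [0.319, 0.650].
Exact: F⁻¹(0.01) = 0.322; F⁻¹(0.99) = 0.649.

[0.322, 0.649]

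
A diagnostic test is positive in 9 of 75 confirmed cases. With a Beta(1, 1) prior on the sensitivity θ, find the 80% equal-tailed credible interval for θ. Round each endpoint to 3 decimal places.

[0.083, 0.180]

Posterior: Beta(1+9, 1+66) = Beta(10, 67).
Equal-tailed 80% interval: the 0.1 and 0.9 quantiles of Beta(10, 67).
Posterior mean ≈ 0.130, SD ≈ 0.038; a Normal approximation gives roughly [0.081, 0.179].
Exact: F⁻¹(0.1) = 0.083; F⁻¹(0.9) = 0.180.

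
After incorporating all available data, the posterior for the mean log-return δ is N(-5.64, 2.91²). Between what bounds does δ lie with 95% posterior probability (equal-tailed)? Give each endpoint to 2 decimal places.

The posterior is symmetric, so the 95% equal-tailed interval is δ = -5.64 ± z·2.91 with z = 1.960.
Half-width: 1.960 × 2.91 = 5.70.
-5.64 − 5.70 = -11.34; -5.64 + 5.70 = 0.06.

[-11.34, 0.06]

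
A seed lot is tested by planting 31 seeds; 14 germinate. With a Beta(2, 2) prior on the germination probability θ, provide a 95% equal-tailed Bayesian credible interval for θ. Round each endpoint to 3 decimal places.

Posterior: Beta(2+14, 2+17) = Beta(16, 19).
Equal-tailed 95% interval: the 0.025 and 0.975 quantiles of Beta(16, 19).
Posterior mean ≈ 0.457, SD ≈ 0.083; a Normal approximation gives roughly [0.294, 0.620].
Exact: F⁻¹(0.025) = 0.298; F⁻¹(0.975) = 0.621.

[0.298, 0.621]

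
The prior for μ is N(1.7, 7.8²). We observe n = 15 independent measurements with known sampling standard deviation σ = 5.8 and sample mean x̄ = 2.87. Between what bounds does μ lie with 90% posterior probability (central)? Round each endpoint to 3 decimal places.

Posterior precision = 1/7.8² + 15/5.8² = 0.0164 + 0.4459 = 0.4623, so posterior SD = 1.4707.
Posterior mean = (1.7/7.8² + 15·2.87/5.8²) / 0.4623 = 2.8284.
Interval: 2.8284 ± 1.645 × 1.4707 → [0.409, 5.247].

[0.409, 5.247]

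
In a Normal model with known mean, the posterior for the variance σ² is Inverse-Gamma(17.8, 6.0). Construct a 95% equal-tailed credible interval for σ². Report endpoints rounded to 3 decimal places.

[0.222, 0.571]

Inverse-Gamma(17.8, 6.0) quantiles: F⁻¹(0.025) and F⁻¹(0.975).
Equivalently, 1/σ² ~ Gamma(17.8, rate = 6.0); invert its 0.975 and 0.025 quantiles.
Posterior mean ≈ 0.357, SD ≈ 0.090; a Normal approximation gives roughly [0.181, 0.533].
Exact: lower = 0.222; upper = 0.571.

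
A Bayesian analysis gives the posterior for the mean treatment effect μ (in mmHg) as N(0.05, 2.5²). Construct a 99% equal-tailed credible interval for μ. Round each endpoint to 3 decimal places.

[-6.390, 6.490]

The posterior is symmetric, so the 99% equal-tailed interval is μ = 0.05 ± z·2.5 with z = 2.576.
Half-width: 2.576 × 2.5 = 6.440.
0.05 − 6.440 = -6.390; 0.05 + 6.440 = 6.490.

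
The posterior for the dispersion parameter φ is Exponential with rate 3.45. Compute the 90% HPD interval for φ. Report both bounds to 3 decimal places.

The exponential density is strictly decreasing on [0, ∞), so the HPD interval is anchored at 0: [0, q] with P(φ ≤ q) = 0.90.
q = −ln(1 − 0.90) / 3.45 = 2.3026 / 3.45 = 0.667.

[0.000, 0.667]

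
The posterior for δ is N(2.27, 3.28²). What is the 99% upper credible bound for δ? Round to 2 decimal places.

9.90

Need U with P(δ ≤ U) = 0.99: U = 2.27 + z_{0.01}·3.28.
z = 2.326; U = 2.27 + 2.326 × 3.28 = 9.90.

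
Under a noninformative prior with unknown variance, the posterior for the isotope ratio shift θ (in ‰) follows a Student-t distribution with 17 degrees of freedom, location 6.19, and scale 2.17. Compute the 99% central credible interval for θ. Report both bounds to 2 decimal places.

The t_17 distribution is symmetric; the 99% interval is 6.19 ± t·2.17 with t_{0.995,17} = 2.898.
Half-width: 2.898 × 2.17 = 6.29.
6.19 − 6.29 = -0.10; 6.19 + 6.29 = 12.48.

[-0.10, 12.48]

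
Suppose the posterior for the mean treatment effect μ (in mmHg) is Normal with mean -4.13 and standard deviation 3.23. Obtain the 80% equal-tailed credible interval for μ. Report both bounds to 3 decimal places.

[-8.269, 0.009]

The posterior is symmetric, so the 80% equal-tailed interval is μ = -4.13 ± z·3.23 with z = 1.282.
Half-width: 1.282 × 3.23 = 4.139.
-4.13 − 4.139 = -8.269; -4.13 + 4.139 = 0.009.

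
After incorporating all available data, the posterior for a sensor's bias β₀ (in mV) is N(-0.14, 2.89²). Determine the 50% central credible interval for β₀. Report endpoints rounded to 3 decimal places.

The posterior is symmetric, so the 50% equal-tailed interval is β₀ = -0.14 ± z·2.89 with z = 0.674.
Half-width: 0.674 × 2.89 = 1.949.
-0.14 − 1.949 = -2.089; -0.14 + 1.949 = 1.809.

[-2.089, 1.809]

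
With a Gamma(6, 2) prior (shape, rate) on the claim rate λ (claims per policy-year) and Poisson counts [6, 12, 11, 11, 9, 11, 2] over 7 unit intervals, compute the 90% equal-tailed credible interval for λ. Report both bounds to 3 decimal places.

[6.114, 9.123]

Posterior: Gamma(6+62, 2+7) = Gamma(68, 9) (shape, rate).
Equal-tailed 90% interval: Gamma(68, 9) quantiles at 0.05 and 0.95.
Posterior mean ≈ 7.556, SD ≈ 0.916; a Normal approximation gives roughly [6.048, 9.063].
Exact: lower = 6.114; upper = 9.123.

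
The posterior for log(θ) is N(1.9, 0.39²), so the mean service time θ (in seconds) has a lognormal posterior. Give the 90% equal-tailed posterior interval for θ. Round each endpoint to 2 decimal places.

On the log scale the 90% interval is 1.9 ± 1.645 × 0.39 = [1.2585, 2.5415].
Exponentiate: [e^1.2585, e^2.5415] = [3.52, 12.70].

[3.52, 12.70]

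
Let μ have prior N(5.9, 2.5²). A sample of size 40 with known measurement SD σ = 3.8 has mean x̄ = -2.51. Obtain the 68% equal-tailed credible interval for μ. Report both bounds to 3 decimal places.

Posterior precision = 1/2.5² + 40/3.8² = 0.1600 + 2.7701 = 2.9301, so posterior SD = 0.5842.
Posterior mean = (5.9/2.5² + 40·-2.51/3.8²) / 2.9301 = -2.0508.
Interval: -2.0508 ± 0.994 × 0.5842 → [-2.632, -1.470].

[-2.632, -1.470]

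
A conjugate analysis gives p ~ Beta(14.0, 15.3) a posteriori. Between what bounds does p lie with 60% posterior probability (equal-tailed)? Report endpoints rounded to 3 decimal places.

[0.400, 0.556]

Posterior: Beta(14.0, 15.3).
Equal-tailed 60% interval: the 0.2 and 0.8 quantiles of Beta(14.0, 15.3).
Posterior mean ≈ 0.478, SD ≈ 0.091; a Normal approximation gives roughly [0.401, 0.554].
Exact: F⁻¹(0.2) = 0.400; F⁻¹(0.8) = 0.556.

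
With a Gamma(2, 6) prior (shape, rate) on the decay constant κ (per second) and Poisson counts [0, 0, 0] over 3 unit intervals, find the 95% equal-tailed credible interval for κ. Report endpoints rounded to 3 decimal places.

Posterior: Gamma(2+0, 6+3) = Gamma(2, 9) (shape, rate).
Equal-tailed 95% interval: Gamma(2, 9) quantiles at 0.025 and 0.975.
Posterior mean ≈ 0.222, SD ≈ 0.157; a Normal approximation gives roughly [-0.086, 0.530].
Exact: lower = 0.027; upper = 0.619.

[0.027, 0.619]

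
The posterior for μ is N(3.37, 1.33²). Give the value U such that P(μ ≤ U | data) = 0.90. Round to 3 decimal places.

Need U with P(μ ≤ U) = 0.90: U = 3.37 + z_{0.1}·1.33.
z = 1.282; U = 3.37 + 1.282 × 1.33 = 5.074.

5.074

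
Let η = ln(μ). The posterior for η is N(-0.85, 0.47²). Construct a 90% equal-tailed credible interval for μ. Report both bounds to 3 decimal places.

On the log scale the 90% interval is -0.85 ± 1.645 × 0.47 = [-1.6231, -0.0769].
Exponentiate: [e^-1.6231, e^-0.0769] = [0.197, 0.926].

[0.197, 0.926]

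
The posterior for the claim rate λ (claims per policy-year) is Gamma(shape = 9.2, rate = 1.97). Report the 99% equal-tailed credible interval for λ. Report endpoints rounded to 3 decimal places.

Posterior: Gamma(shape 9.2, rate 1.97).
Equal-tailed 99% interval: Gamma(9.2, 1.97) quantiles at 0.005 and 0.995.
Posterior mean ≈ 4.670, SD ≈ 1.540; a Normal approximation gives roughly [0.704, 8.636].
Exact: lower = 1.649; upper = 9.576.

[1.649, 9.576]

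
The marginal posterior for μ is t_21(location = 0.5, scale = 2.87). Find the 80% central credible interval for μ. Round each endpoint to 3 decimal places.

[-3.298, 4.298]

The t_21 distribution is symmetric; the 80% interval is 0.5 ± t·2.87 with t_{0.9,21} = 1.323.
Half-width: 1.323 × 2.87 = 3.798.
0.5 − 3.798 = -3.298; 0.5 + 3.798 = 4.298.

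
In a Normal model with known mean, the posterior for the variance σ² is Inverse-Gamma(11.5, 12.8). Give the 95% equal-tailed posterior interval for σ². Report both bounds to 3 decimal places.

[0.672, 2.190]

Inverse-Gamma(11.5, 12.8) quantiles: F⁻¹(0.025) and F⁻¹(0.975).
Equivalently, 1/σ² ~ Gamma(11.5, rate = 12.8); invert its 0.975 and 0.025 quantiles.
Posterior mean ≈ 1.219, SD ≈ 0.396; a Normal approximation gives roughly [0.444, 1.994].
Exact: lower = 0.672; upper = 2.190.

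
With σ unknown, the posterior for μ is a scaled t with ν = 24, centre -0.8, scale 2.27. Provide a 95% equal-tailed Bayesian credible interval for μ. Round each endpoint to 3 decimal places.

[-5.485, 3.885]

The t_24 distribution is symmetric; the 95% interval is -0.8 ± t·2.27 with t_{0.975,24} = 2.064.
Half-width: 2.064 × 2.27 = 4.685.
-0.8 − 4.685 = -5.485; -0.8 + 4.685 = 3.885.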